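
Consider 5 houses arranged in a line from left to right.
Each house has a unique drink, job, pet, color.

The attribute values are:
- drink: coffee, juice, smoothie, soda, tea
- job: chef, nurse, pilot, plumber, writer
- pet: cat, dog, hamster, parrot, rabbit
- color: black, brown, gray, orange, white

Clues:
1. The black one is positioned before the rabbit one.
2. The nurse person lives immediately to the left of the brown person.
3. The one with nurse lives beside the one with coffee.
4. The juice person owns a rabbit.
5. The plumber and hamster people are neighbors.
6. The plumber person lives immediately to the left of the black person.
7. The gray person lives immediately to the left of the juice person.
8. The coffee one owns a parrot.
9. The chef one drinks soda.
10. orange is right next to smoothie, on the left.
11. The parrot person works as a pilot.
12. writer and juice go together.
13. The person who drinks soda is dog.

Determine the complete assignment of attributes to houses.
Solution:

House | Drink | Job | Pet | Color
---------------------------------
  1   | tea | plumber | cat | orange
  2   | smoothie | nurse | hamster | black
  3   | coffee | pilot | parrot | brown
  4   | soda | chef | dog | gray
  5   | juice | writer | rabbit | white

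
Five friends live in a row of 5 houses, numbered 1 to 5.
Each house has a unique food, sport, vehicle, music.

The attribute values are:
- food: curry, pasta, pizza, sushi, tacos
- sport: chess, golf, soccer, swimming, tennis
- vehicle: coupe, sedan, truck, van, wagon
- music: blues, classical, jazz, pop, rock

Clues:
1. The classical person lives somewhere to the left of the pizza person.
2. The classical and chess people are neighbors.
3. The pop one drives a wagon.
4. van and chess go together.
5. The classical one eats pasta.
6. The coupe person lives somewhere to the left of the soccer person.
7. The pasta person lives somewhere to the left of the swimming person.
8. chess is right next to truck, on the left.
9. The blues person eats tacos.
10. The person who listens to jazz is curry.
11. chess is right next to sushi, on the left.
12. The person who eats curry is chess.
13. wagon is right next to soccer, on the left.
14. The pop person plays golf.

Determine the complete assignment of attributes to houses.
Solution:

House | Food | Sport | Vehicle | Music
--------------------------------------
  1   | pasta | tennis | coupe | classical
  2   | curry | chess | van | jazz
  3   | sushi | swimming | truck | rock
  4   | pizza | golf | wagon | pop
  5   | tacos | soccer | sedan | blues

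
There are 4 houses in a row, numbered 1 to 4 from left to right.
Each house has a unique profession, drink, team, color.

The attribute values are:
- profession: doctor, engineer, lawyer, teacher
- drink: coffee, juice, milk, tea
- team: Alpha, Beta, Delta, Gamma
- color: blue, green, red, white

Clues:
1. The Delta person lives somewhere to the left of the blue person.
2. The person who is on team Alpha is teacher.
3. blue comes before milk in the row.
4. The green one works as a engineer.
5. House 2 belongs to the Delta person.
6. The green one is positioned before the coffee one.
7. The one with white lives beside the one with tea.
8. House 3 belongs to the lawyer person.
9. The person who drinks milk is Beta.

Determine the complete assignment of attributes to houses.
Solution:

House | Profession | Drink | Team | Color
-----------------------------------------
  1   | teacher | juice | Alpha | white
  2   | engineer | tea | Delta | green
  3   | lawyer | coffee | Gamma | blue
  4   | doctor | milk | Beta | red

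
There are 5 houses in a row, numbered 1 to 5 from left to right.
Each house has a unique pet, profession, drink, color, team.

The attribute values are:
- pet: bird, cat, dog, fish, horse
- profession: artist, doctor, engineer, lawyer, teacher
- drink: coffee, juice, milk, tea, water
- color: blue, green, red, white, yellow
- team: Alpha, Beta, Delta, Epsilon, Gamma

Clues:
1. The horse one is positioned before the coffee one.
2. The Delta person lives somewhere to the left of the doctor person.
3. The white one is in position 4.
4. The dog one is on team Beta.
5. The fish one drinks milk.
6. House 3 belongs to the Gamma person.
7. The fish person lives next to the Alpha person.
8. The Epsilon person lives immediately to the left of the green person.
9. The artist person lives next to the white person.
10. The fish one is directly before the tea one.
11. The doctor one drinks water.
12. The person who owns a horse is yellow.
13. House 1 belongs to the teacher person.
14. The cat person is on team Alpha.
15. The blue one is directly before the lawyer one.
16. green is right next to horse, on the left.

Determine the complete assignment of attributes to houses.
Solution:

House | Pet | Profession | Drink | Color | Team
-----------------------------------------------
  1   | fish | teacher | milk | blue | Epsilon
  2   | cat | lawyer | tea | green | Alpha
  3   | horse | artist | juice | yellow | Gamma
  4   | bird | engineer | coffee | white | Delta
  5   | dog | doctor | water | red | Beta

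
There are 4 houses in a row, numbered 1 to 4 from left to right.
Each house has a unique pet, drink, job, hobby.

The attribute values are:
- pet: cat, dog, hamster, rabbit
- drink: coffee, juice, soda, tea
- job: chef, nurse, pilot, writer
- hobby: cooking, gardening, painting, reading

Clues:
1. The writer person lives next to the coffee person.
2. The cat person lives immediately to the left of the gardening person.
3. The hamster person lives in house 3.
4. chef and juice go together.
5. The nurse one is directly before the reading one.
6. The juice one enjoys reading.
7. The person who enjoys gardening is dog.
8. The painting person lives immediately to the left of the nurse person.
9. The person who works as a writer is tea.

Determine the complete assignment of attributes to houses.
Solution:

House | Pet | Drink | Job | Hobby
---------------------------------
  1   | cat | tea | writer | painting
  2   | dog | coffee | nurse | gardening
  3   | hamster | juice | chef | reading
  4   | rabbit | soda | pilot | cooking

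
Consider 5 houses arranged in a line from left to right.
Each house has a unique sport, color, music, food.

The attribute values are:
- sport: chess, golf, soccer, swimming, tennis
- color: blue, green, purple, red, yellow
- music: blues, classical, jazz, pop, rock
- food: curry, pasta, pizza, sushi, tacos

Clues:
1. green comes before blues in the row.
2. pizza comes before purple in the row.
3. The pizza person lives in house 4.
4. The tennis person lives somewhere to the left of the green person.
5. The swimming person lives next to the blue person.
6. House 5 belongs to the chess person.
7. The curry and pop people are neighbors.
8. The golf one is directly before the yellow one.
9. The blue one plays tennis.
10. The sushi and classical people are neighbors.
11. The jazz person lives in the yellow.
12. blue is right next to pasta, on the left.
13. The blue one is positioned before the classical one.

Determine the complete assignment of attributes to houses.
Solution:

House | Sport | Color | Music | Food
------------------------------------
  1   | swimming | red | rock | curry
  2   | tennis | blue | pop | sushi
  3   | golf | green | classical | pasta
  4   | soccer | yellow | jazz | pizza
  5   | chess | purple | blues | tacos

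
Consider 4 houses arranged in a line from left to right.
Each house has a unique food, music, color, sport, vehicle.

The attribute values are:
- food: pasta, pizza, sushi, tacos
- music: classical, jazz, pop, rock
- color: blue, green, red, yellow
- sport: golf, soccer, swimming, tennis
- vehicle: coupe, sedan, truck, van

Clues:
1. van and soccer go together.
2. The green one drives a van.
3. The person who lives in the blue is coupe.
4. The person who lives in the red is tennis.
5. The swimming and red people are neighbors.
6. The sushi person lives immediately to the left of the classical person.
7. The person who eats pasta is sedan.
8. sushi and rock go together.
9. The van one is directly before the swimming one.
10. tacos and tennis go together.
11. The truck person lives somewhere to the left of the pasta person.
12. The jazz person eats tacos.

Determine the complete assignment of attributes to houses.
Solution:

House | Food | Music | Color | Sport | Vehicle
----------------------------------------------
  1   | sushi | rock | green | soccer | van
  2   | pizza | classical | blue | swimming | coupe
  3   | tacos | jazz | red | tennis | truck
  4   | pasta | pop | yellow | golf | sedan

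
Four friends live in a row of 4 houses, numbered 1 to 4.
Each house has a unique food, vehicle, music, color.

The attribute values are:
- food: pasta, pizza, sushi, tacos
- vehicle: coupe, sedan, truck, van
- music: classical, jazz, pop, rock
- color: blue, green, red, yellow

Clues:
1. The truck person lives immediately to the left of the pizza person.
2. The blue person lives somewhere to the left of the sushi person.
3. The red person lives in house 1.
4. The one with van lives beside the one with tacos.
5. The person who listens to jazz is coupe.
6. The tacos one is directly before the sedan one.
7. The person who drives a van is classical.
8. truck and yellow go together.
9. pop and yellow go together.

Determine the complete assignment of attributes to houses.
Solution:

House | Food | Vehicle | Music | Color
--------------------------------------
  1   | pasta | van | classical | red
  2   | tacos | truck | pop | yellow
  3   | pizza | sedan | rock | blue
  4   | sushi | coupe | jazz | green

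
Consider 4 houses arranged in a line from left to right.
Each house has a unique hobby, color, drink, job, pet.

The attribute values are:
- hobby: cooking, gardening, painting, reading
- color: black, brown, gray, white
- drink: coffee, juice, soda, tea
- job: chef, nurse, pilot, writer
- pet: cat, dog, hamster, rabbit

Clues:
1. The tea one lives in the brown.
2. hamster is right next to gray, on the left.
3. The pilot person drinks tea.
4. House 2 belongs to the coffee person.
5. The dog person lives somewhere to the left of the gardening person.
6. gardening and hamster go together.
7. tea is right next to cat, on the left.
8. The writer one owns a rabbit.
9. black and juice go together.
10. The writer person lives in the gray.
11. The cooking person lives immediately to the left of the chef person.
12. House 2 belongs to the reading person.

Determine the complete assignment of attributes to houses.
Solution:

House | Hobby | Color | Drink | Job | Pet
-----------------------------------------
  1   | cooking | brown | tea | pilot | dog
  2   | reading | white | coffee | chef | cat
  3   | gardening | black | juice | nurse | hamster
  4   | painting | gray | soda | writer | rabbit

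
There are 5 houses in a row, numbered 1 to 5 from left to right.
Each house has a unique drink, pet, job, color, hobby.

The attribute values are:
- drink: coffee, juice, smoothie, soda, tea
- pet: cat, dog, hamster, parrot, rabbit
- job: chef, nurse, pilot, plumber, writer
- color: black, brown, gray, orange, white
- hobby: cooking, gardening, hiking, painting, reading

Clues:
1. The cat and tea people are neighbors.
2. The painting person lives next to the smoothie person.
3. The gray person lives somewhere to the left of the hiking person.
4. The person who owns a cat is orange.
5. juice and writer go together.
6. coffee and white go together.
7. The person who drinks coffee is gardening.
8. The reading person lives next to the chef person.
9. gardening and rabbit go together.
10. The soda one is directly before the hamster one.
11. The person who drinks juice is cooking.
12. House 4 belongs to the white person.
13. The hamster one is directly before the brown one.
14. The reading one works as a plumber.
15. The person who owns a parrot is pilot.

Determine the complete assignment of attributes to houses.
Solution:

House | Drink | Pet | Job | Color | Hobby
-----------------------------------------
  1   | soda | cat | plumber | orange | reading
  2   | tea | hamster | chef | gray | painting
  3   | smoothie | parrot | pilot | brown | hiking
  4   | coffee | rabbit | nurse | white | gardening
  5   | juice | dog | writer | black | cooking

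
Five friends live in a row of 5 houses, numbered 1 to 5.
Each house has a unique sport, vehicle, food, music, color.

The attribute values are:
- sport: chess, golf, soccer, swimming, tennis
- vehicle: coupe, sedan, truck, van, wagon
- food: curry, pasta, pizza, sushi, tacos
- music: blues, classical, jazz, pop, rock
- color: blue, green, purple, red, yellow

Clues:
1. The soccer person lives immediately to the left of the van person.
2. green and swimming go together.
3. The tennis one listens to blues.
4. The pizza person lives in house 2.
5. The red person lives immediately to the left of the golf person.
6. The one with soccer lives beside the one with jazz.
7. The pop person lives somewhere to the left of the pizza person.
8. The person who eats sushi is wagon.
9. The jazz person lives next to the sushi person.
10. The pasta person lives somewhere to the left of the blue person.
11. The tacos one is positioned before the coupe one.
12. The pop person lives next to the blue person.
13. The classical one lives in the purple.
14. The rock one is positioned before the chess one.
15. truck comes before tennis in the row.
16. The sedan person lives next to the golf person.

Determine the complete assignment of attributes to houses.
Solution:

House | Sport | Vehicle | Food | Music | Color
----------------------------------------------
  1   | soccer | sedan | pasta | pop | red
  2   | golf | van | pizza | jazz | blue
  3   | swimming | wagon | sushi | rock | green
  4   | chess | truck | tacos | classical | purple
  5   | tennis | coupe | curry | blues | yellow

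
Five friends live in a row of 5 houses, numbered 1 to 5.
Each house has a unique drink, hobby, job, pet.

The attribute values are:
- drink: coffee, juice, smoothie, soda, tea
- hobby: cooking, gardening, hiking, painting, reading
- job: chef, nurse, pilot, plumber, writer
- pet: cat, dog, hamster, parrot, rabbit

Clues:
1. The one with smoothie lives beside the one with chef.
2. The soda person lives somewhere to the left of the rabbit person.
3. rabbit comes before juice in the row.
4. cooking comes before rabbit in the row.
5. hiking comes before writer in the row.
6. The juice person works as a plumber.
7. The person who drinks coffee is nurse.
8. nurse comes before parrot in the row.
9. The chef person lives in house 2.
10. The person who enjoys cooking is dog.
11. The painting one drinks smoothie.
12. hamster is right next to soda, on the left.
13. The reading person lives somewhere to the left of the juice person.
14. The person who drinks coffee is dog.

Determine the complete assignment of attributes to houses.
Solution:

House | Drink | Hobby | Job | Pet
---------------------------------
  1   | smoothie | painting | pilot | hamster
  2   | soda | hiking | chef | cat
  3   | coffee | cooking | nurse | dog
  4   | tea | reading | writer | rabbit
  5   | juice | gardening | plumber | parrot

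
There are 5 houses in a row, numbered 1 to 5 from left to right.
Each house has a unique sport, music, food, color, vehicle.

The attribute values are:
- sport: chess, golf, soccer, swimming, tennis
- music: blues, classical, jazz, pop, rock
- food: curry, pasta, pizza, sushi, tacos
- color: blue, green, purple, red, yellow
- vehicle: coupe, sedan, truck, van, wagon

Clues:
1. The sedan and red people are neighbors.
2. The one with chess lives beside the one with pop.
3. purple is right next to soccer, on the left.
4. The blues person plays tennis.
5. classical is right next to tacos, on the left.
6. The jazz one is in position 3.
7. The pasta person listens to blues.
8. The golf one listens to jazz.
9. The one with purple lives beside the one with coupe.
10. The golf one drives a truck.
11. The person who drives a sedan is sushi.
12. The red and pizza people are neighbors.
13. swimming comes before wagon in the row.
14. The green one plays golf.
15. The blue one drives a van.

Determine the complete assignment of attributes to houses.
Solution:

House | Sport | Music | Food | Color | Vehicle
----------------------------------------------
  1   | chess | classical | sushi | purple | sedan
  2   | soccer | pop | tacos | red | coupe
  3   | golf | jazz | pizza | green | truck
  4   | swimming | rock | curry | blue | van
  5   | tennis | blues | pasta | yellow | wagon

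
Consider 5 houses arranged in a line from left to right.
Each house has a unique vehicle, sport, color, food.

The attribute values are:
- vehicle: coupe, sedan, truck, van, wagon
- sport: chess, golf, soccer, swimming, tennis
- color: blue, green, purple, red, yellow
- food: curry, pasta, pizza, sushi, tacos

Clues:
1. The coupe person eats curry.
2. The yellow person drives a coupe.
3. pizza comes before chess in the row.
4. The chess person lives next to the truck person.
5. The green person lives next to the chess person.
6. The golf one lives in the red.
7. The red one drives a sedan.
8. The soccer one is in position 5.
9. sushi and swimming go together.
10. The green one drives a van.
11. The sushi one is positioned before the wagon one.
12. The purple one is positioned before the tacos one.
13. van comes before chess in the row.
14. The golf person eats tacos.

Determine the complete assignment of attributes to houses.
Solution:

House | Vehicle | Sport | Color | Food
--------------------------------------
  1   | van | tennis | green | pizza
  2   | coupe | chess | yellow | curry
  3   | truck | swimming | purple | sushi
  4   | sedan | golf | red | tacos
  5   | wagon | soccer | blue | pasta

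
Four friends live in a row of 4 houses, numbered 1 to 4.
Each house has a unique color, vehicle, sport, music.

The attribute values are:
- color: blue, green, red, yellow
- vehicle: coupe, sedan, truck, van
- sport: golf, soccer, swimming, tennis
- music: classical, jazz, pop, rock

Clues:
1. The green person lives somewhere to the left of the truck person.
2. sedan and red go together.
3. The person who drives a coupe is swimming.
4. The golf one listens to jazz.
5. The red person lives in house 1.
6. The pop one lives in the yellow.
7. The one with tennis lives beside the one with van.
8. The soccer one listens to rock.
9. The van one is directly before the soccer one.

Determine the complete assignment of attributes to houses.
Solution:

House | Color | Vehicle | Sport | Music
---------------------------------------
  1   | red | sedan | tennis | classical
  2   | green | van | golf | jazz
  3   | blue | truck | soccer | rock
  4   | yellow | coupe | swimming | pop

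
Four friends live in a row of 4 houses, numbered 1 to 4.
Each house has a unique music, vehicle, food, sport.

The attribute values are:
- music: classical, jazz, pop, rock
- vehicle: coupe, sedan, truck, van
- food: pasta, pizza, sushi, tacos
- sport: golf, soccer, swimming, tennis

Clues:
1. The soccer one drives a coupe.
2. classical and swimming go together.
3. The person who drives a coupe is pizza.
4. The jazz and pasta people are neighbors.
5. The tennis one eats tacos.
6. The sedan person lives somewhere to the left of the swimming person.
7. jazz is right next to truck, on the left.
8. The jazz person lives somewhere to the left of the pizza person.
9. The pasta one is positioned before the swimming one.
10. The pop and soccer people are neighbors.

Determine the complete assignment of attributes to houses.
Solution:

House | Music | Vehicle | Food | Sport
--------------------------------------
  1   | jazz | sedan | tacos | tennis
  2   | pop | truck | pasta | golf
  3   | rock | coupe | pizza | soccer
  4   | classical | van | sushi | swimming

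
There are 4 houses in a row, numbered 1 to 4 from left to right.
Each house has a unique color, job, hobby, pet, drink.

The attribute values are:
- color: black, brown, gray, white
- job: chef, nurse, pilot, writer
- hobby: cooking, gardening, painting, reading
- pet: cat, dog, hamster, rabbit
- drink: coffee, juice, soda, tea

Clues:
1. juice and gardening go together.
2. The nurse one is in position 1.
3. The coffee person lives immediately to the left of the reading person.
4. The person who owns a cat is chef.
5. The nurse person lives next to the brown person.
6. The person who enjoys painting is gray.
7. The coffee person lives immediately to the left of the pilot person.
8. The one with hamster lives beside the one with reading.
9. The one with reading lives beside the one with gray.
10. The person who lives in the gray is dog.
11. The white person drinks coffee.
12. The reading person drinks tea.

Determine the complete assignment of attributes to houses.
Solution:

House | Color | Job | Hobby | Pet | Drink
-----------------------------------------
  1   | white | nurse | cooking | hamster | coffee
  2   | brown | pilot | reading | rabbit | tea
  3   | gray | writer | painting | dog | soda
  4   | black | chef | gardening | cat | juice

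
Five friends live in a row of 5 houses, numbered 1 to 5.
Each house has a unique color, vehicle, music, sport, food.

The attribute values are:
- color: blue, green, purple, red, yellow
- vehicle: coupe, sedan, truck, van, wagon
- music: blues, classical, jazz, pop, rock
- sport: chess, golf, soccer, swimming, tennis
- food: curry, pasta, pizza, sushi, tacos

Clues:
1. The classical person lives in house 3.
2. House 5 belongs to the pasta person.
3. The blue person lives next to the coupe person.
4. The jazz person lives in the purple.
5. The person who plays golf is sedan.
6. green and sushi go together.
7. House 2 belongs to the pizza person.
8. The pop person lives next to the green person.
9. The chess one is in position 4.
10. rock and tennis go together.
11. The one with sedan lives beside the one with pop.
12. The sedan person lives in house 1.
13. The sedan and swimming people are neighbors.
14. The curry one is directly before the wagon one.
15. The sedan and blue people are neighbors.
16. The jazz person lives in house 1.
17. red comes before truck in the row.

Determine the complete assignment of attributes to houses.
Solution:

House | Color | Vehicle | Music | Sport | Food
----------------------------------------------
  1   | purple | sedan | jazz | golf | curry
  2   | blue | wagon | pop | swimming | pizza
  3   | green | coupe | classical | soccer | sushi
  4   | red | van | blues | chess | tacos
  5   | yellow | truck | rock | tennis | pasta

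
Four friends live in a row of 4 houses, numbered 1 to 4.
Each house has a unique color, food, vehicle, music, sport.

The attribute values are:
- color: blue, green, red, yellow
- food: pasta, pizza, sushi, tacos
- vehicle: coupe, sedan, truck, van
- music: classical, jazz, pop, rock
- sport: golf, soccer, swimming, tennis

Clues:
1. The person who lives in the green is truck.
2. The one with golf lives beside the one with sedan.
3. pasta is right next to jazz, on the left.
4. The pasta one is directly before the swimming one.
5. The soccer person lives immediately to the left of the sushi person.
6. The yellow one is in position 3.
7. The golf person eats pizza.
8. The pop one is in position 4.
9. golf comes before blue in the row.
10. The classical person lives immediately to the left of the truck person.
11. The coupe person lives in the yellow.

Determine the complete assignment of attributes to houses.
Solution:

House | Color | Food | Vehicle | Music | Sport
----------------------------------------------
  1   | red | pasta | van | classical | soccer
  2   | green | sushi | truck | jazz | swimming
  3   | yellow | pizza | coupe | rock | golf
  4   | blue | tacos | sedan | pop | tennis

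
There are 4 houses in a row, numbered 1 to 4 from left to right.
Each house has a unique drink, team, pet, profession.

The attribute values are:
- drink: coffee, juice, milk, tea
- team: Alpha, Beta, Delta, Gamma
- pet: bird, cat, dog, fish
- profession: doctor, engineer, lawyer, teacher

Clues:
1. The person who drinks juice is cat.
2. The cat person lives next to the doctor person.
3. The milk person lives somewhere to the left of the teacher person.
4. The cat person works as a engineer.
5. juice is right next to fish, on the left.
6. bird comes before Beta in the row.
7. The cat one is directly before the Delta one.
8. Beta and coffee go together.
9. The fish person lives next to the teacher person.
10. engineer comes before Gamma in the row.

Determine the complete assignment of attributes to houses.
Solution:

House | Drink | Team | Pet | Profession
---------------------------------------
  1   | juice | Alpha | cat | engineer
  2   | milk | Delta | fish | doctor
  3   | tea | Gamma | bird | teacher
  4   | coffee | Beta | dog | lawyer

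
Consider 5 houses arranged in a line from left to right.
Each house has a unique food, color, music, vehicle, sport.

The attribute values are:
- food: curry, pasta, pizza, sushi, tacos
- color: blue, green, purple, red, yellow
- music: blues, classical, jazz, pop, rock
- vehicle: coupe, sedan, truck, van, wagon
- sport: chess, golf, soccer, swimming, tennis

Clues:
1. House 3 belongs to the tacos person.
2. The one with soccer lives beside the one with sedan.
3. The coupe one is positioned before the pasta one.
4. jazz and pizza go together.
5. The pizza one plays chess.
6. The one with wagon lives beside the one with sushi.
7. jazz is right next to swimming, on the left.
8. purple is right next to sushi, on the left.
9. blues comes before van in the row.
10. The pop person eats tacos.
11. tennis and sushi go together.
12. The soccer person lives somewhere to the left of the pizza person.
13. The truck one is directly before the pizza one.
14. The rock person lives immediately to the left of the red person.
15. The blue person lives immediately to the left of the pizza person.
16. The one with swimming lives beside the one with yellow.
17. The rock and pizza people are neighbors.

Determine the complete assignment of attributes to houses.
Solution:

House | Food | Color | Music | Vehicle | Sport
----------------------------------------------
  1   | curry | blue | rock | truck | soccer
  2   | pizza | red | jazz | sedan | chess
  3   | tacos | purple | pop | wagon | swimming
  4   | sushi | yellow | blues | coupe | tennis
  5   | pasta | green | classical | van | golf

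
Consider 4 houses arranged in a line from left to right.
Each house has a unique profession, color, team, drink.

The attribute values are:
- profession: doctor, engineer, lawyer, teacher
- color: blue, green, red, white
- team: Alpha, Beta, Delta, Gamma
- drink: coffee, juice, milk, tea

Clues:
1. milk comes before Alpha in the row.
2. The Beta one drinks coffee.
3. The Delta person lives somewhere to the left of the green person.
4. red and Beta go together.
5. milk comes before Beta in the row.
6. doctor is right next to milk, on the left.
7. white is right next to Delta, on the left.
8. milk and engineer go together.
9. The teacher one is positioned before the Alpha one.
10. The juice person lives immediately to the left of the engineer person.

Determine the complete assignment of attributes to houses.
Solution:

House | Profession | Color | Team | Drink
-----------------------------------------
  1   | doctor | white | Gamma | juice
  2   | engineer | blue | Delta | milk
  3   | teacher | red | Beta | coffee
  4   | lawyer | green | Alpha | tea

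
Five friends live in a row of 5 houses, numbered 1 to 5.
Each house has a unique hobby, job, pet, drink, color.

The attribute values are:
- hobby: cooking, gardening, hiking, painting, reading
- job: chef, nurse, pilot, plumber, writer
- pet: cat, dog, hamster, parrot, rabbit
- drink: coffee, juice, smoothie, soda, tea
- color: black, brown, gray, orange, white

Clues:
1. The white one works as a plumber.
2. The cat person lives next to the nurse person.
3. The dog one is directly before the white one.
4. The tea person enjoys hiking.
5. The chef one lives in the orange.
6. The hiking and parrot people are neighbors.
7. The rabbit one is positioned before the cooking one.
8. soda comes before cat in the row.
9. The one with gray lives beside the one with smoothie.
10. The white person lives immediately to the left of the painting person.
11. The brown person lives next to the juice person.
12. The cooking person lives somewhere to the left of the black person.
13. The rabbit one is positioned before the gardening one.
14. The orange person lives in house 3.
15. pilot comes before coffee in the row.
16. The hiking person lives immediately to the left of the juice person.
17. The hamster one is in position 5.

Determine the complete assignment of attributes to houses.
Solution:

House | Hobby | Job | Pet | Drink | Color
-----------------------------------------
  1   | hiking | pilot | dog | tea | brown
  2   | reading | plumber | parrot | juice | white
  3   | painting | chef | rabbit | soda | orange
  4   | cooking | writer | cat | coffee | gray
  5   | gardening | nurse | hamster | smoothie | black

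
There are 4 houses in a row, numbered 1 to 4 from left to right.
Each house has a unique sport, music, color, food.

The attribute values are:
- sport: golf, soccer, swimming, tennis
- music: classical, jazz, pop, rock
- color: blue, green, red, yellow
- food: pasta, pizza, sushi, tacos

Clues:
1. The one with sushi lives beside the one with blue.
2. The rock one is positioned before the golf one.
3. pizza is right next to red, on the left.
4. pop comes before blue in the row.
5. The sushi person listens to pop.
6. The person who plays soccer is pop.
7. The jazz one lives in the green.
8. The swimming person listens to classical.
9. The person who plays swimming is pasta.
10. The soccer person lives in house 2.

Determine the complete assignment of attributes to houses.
Solution:

House | Sport | Music | Color | Food
------------------------------------
  1   | tennis | rock | yellow | pizza
  2   | soccer | pop | red | sushi
  3   | swimming | classical | blue | pasta
  4   | golf | jazz | green | tacos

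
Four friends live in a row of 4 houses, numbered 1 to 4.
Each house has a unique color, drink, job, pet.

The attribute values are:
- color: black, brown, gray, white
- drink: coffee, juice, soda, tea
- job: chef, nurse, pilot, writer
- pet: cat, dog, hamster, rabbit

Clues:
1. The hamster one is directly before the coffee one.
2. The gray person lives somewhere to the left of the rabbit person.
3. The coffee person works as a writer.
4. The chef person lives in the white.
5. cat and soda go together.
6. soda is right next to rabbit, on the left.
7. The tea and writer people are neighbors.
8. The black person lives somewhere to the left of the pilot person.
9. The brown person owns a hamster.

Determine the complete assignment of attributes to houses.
Solution:

House | Color | Drink | Job | Pet
---------------------------------
  1   | brown | tea | nurse | hamster
  2   | black | coffee | writer | dog
  3   | gray | soda | pilot | cat
  4   | white | juice | chef | rabbit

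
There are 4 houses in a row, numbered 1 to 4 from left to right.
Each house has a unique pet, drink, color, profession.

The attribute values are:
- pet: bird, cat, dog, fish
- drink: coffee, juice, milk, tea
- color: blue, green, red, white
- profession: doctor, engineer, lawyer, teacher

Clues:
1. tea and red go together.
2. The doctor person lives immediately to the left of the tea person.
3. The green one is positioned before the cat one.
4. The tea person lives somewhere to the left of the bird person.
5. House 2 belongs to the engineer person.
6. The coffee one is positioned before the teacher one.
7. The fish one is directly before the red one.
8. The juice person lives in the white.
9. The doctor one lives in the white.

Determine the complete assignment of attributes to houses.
Solution:

House | Pet | Drink | Color | Profession
----------------------------------------
  1   | fish | juice | white | doctor
  2   | dog | tea | red | engineer
  3   | bird | coffee | green | lawyer
  4   | cat | milk | blue | teacher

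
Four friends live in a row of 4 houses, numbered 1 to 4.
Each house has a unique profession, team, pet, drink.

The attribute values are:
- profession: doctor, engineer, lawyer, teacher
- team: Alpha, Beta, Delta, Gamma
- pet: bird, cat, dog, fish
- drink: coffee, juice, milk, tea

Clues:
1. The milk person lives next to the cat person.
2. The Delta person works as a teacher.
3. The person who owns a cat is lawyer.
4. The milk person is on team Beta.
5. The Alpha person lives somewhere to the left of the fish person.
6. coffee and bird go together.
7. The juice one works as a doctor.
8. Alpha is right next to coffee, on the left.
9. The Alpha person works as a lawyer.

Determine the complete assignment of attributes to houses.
Solution:

House | Profession | Team | Pet | Drink
---------------------------------------
  1   | engineer | Beta | dog | milk
  2   | lawyer | Alpha | cat | tea
  3   | teacher | Delta | bird | coffee
  4   | doctor | Gamma | fish | juice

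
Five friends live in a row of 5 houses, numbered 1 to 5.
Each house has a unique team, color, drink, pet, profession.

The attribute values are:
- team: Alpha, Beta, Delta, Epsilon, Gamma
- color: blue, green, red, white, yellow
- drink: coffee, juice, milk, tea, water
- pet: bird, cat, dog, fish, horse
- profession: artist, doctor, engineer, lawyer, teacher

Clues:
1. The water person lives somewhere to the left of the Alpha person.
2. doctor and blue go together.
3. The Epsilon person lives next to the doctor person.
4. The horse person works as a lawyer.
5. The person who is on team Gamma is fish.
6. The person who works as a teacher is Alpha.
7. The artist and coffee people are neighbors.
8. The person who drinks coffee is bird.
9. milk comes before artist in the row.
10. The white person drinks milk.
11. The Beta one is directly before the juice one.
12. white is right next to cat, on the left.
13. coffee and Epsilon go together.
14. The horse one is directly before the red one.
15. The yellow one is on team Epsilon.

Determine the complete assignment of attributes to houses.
Solution:

House | Team | Color | Drink | Pet | Profession
-----------------------------------------------
  1   | Beta | white | milk | horse | lawyer
  2   | Delta | red | juice | cat | artist
  3   | Epsilon | yellow | coffee | bird | engineer
  4   | Gamma | blue | water | fish | doctor
  5   | Alpha | green | tea | dog | teacher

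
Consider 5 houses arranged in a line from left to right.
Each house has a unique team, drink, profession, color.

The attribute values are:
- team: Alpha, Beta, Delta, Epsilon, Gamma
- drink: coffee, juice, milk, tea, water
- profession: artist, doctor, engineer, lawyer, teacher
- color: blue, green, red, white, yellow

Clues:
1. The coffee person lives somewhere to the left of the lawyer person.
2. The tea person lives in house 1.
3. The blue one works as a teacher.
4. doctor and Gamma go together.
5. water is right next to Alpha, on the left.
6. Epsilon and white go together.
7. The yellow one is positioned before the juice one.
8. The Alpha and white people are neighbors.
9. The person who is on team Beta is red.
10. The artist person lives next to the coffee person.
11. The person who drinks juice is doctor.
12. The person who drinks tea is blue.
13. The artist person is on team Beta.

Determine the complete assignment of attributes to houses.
Solution:

House | Team | Drink | Profession | Color
-----------------------------------------
  1   | Delta | tea | teacher | blue
  2   | Beta | water | artist | red
  3   | Alpha | coffee | engineer | yellow
  4   | Epsilon | milk | lawyer | white
  5   | Gamma | juice | doctor | green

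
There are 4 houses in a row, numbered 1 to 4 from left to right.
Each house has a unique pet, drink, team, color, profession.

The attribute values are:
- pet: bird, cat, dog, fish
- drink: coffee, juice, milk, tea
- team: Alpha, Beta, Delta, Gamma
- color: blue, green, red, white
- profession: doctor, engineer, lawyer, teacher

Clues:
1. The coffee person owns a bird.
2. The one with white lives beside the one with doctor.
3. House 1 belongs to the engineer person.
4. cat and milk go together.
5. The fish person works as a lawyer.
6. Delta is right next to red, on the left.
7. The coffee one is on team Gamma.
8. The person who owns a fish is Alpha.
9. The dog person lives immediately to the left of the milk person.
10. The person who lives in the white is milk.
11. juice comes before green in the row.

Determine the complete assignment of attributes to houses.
Solution:

House | Pet | Drink | Team | Color | Profession
-----------------------------------------------
  1   | dog | juice | Beta | blue | engineer
  2   | cat | milk | Delta | white | teacher
  3   | bird | coffee | Gamma | red | doctor
  4   | fish | tea | Alpha | green | lawyer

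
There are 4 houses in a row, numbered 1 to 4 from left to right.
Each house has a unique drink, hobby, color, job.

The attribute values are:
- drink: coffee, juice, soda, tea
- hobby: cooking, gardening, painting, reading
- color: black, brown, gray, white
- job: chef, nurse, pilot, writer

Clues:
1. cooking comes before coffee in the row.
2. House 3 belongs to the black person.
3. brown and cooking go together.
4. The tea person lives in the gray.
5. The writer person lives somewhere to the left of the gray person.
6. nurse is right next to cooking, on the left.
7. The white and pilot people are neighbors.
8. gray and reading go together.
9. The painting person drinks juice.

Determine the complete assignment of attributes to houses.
Solution:

House | Drink | Hobby | Color | Job
-----------------------------------
  1   | juice | painting | white | nurse
  2   | soda | cooking | brown | pilot
  3   | coffee | gardening | black | writer
  4   | tea | reading | gray | chef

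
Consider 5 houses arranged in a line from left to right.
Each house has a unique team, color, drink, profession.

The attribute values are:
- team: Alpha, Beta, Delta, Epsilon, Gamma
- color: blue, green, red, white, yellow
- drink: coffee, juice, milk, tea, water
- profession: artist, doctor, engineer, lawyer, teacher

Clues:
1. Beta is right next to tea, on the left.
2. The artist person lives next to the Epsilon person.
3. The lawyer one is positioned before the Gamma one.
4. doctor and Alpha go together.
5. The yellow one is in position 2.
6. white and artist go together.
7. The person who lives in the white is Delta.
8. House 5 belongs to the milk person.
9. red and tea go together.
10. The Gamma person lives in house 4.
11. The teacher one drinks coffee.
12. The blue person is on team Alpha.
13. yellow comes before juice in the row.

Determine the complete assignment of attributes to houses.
Solution:

House | Team | Color | Drink | Profession
-----------------------------------------
  1   | Delta | white | water | artist
  2   | Epsilon | yellow | coffee | teacher
  3   | Beta | green | juice | lawyer
  4   | Gamma | red | tea | engineer
  5   | Alpha | blue | milk | doctor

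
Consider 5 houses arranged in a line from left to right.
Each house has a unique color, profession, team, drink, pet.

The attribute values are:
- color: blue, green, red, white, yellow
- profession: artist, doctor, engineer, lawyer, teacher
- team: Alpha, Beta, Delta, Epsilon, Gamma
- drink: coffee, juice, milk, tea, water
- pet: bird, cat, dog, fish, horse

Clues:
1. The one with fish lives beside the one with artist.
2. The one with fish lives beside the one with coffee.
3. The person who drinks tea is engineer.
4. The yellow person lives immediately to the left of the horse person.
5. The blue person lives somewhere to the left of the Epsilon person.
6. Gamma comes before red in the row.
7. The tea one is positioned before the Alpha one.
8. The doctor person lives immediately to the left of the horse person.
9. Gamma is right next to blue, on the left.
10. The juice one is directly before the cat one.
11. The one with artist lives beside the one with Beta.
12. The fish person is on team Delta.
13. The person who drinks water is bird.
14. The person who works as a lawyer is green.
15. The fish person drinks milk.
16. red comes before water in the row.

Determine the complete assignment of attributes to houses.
Solution:

House | Color | Profession | Team | Drink | Pet
-----------------------------------------------
  1   | yellow | doctor | Delta | milk | fish
  2   | white | artist | Gamma | coffee | horse
  3   | blue | teacher | Beta | juice | dog
  4   | red | engineer | Epsilon | tea | cat
  5   | green | lawyer | Alpha | water | bird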